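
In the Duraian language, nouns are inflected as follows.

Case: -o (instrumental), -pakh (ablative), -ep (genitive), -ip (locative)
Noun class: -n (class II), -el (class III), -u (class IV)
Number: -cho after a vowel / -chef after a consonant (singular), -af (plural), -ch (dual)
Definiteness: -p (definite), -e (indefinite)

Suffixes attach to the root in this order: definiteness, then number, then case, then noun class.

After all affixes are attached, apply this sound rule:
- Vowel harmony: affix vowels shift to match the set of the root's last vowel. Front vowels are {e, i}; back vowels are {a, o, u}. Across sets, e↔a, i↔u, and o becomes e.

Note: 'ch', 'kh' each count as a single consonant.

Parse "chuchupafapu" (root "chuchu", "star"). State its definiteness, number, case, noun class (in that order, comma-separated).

Segment: chuchu-p-af-ep-u.
definiteness: -p → definite.
number: -af → plural.
case: -ep → genitive.
noun class: -u → class IV.

definite, plural, genitive, class IV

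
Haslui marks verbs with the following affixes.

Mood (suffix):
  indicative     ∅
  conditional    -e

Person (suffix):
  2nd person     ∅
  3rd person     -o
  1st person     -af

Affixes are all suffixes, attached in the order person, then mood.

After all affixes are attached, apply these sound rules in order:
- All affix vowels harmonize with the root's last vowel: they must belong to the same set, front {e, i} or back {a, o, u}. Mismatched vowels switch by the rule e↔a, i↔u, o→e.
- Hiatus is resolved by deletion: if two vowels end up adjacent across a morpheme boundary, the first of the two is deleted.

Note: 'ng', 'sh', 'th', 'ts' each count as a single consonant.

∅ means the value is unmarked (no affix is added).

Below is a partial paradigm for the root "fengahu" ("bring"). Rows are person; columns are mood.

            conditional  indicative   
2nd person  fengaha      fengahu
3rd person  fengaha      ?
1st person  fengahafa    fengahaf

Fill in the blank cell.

fengaho

Attach person 3rd person -o → fengahuo.
mood = indicative: zero marking, form stays fengahuo.
Vowel harmony: no change.
Apply vowel deletion: fengahuo → fengaho.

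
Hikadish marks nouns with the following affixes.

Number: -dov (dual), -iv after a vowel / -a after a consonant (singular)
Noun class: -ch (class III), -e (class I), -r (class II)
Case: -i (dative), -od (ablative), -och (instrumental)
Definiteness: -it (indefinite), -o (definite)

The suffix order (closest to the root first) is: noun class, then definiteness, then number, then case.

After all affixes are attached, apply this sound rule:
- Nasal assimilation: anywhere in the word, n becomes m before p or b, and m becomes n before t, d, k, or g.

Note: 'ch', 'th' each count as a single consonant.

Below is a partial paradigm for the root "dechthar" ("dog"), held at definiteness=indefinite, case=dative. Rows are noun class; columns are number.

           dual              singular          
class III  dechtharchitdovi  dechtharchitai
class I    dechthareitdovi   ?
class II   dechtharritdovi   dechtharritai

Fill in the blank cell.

Attach noun class class I -e → dechthare.
Attach definiteness indefinite -it → dechthareit.
Attach number singular -a (after consonant 't') → dechthareita.
Attach case dative -i → dechthareitai.
Nasal assimilation: no change.

dechthareitai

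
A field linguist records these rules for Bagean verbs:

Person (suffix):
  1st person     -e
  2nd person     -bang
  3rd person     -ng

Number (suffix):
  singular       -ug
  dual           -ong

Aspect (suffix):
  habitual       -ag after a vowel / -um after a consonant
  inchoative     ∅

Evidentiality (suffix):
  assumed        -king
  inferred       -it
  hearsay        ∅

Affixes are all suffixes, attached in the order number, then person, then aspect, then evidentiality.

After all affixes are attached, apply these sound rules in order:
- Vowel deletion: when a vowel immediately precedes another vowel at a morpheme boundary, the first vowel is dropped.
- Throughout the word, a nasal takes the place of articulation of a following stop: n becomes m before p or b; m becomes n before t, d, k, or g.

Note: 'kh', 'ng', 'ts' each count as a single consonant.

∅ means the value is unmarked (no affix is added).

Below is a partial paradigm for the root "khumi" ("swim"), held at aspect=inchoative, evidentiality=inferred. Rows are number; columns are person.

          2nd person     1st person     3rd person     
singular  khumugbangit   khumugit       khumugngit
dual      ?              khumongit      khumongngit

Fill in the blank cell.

Attach number dual -ong → khumiong.
Attach person 2nd person -bang → khumiongbang.
aspect = inchoative: zero marking, form stays khumiongbang.
Attach evidentiality inferred -it → khumiongbangit.
Apply vowel deletion: khumiongbangit → khumongbangit.
Nasal assimilation: no change.

khumongbangit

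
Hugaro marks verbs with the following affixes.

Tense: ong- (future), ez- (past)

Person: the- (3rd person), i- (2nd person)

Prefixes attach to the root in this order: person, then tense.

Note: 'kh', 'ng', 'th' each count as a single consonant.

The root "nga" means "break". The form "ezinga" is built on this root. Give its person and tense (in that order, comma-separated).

Segment: ez-i-nga.
person: i- → 2nd person.
tense: ez- → past.

2nd person, past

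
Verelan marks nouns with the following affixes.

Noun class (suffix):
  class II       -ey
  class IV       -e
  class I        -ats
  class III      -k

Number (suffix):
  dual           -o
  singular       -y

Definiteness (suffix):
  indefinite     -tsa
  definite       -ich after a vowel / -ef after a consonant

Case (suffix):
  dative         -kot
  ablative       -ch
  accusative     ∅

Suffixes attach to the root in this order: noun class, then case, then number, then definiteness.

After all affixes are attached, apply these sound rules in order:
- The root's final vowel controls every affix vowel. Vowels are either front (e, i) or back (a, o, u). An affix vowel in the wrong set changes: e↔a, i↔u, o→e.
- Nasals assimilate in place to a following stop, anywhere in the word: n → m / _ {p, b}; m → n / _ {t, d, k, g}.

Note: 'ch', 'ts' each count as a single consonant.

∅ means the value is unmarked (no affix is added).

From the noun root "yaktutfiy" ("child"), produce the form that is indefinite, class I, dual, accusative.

yaktutfiyetsetse

Attach noun class class I -ats → yaktutfiyats.
case = accusative: zero marking, form stays yaktutfiyats.
Attach number dual -o → yaktutfiyatso.
Attach definiteness indefinite -tsa → yaktutfiyatsotsa.
Apply vowel harmony: yaktutfiyatsotsa → yaktutfiyetsetse.
Nasal assimilation: no change.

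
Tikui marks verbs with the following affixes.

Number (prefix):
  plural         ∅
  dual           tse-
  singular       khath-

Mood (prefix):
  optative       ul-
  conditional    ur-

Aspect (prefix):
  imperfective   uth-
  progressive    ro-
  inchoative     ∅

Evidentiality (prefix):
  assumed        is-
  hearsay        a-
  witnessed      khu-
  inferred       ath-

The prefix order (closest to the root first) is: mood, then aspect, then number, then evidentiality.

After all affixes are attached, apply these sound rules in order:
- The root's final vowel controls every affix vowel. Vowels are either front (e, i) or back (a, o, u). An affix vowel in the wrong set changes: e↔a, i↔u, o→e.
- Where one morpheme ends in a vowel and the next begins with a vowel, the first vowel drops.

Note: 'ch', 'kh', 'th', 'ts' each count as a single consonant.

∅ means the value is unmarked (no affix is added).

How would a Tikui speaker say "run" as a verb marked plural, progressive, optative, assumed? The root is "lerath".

Attach mood optative ul- → ullerath.
Attach aspect progressive ro- → roullerath.
number = plural: zero marking, form stays roullerath.
Attach evidentiality assumed is- → isroullerath.
Apply vowel harmony: isroullerath → usroullerath.
Apply vowel deletion: usroullerath → usrullerath.

usrullerath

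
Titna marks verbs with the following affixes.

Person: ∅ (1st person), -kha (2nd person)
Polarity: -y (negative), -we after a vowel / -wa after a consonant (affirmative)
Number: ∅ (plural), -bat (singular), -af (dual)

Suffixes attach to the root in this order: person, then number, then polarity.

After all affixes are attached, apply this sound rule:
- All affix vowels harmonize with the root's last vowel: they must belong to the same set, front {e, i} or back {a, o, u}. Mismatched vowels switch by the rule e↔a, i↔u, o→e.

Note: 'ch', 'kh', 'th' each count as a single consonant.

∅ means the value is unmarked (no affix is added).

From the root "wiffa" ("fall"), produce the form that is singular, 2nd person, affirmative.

wiffakhabatwa

Attach person 2nd person -kha → wiffakha.
Attach number singular -bat → wiffakhabat.
Attach polarity affirmative -wa (after consonant 't') → wiffakhabatwa.
Vowel harmony: no change.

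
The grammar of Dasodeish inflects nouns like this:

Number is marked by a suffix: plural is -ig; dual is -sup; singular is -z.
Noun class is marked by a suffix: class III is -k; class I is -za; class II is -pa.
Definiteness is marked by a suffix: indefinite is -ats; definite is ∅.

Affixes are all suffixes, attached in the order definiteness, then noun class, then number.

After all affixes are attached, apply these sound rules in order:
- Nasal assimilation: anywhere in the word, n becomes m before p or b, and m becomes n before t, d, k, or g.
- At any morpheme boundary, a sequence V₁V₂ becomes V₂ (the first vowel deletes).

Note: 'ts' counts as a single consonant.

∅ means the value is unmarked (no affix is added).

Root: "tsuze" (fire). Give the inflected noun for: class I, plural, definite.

tsuzezig

definiteness = definite: zero marking, form stays tsuze.
Attach noun class class I -za → tsuzeza.
Attach number plural -ig → tsuzezaig.
Nasal assimilation: no change.
Apply vowel deletion: tsuzezaig → tsuzezig.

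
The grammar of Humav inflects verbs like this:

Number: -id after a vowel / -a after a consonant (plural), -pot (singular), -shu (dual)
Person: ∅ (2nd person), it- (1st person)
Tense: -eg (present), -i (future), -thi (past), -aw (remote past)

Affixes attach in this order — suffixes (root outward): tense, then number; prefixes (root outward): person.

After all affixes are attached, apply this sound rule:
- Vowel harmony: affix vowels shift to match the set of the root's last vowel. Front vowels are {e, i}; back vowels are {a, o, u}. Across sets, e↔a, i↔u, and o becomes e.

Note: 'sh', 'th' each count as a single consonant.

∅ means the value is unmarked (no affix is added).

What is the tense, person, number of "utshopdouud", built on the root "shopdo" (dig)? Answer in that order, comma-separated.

future, 1st person, plural

Segment: it-shopdo-i-id.
tense: -i → future.
person: it- → 1st person.
number: -id/a → plural.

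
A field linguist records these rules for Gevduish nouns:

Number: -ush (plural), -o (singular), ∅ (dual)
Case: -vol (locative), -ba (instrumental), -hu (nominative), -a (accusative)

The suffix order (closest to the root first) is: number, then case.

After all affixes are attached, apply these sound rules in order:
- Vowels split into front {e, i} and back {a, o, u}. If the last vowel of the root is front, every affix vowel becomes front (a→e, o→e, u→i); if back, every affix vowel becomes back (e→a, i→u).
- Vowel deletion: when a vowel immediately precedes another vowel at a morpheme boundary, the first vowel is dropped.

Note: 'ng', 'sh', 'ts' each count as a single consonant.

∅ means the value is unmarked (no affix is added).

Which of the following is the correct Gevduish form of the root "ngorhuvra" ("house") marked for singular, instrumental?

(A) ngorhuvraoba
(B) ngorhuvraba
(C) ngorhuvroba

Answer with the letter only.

Attach number singular -o → ngorhuvrao.
Attach case instrumental -ba → ngorhuvraoba.
Vowel harmony: no change.
Apply vowel deletion: ngorhuvraoba → ngorhuvroba.
So the correct form is ngorhuvroba, option (C).
(A) ngorhuvraoba is wrong: it fails to apply the sound rule(s).
(B) ngorhuvraba is wrong: it uses dual instead of singular for number.

C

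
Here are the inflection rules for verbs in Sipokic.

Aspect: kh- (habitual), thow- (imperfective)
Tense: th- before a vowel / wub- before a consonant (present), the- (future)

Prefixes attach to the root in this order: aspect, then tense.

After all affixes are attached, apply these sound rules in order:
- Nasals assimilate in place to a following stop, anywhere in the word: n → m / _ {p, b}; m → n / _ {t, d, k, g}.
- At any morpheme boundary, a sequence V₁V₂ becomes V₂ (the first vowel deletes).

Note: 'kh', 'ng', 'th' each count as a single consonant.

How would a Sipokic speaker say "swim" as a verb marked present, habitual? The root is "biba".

wubkhbiba

Attach aspect habitual kh- → khbiba.
Attach tense present wub- (before consonant 'kh') → wubkhbiba.
Nasal assimilation: no change.
Vowel deletion: no change.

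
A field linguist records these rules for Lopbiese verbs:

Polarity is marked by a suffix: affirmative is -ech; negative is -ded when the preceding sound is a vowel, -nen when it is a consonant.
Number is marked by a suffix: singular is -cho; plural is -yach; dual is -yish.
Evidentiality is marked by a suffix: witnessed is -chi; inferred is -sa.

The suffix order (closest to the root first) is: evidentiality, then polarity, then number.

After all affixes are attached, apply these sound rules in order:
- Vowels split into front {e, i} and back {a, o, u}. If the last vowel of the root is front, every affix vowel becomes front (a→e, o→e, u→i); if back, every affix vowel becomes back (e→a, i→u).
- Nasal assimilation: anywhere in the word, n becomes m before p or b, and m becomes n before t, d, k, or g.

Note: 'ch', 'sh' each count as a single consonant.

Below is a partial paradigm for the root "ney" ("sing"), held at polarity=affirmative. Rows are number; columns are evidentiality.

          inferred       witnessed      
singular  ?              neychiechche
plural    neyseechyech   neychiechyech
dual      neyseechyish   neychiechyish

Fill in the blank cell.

Attach evidentiality inferred -sa → neysa.
Attach polarity affirmative -ech → neysaech.
Attach number singular -cho → neysaechcho.
Apply vowel harmony: neysaechcho → neyseechche.
Nasal assimilation: no change.

neyseechche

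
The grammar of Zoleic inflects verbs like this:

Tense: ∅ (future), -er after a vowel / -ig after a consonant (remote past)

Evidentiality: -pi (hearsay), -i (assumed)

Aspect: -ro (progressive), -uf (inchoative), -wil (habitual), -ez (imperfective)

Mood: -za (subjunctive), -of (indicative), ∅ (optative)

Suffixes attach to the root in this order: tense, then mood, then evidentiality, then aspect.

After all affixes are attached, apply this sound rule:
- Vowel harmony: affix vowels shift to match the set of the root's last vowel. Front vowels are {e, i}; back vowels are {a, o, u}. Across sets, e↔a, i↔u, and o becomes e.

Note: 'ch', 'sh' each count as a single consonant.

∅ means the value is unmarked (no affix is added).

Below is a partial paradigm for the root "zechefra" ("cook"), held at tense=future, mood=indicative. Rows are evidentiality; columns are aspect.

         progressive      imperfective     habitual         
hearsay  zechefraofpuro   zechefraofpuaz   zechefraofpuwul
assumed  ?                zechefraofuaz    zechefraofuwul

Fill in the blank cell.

zechefraofuro

tense = future: zero marking, form stays zechefra.
Attach mood indicative -of → zechefraof.
Attach evidentiality assumed -i → zechefraofi.
Attach aspect progressive -ro → zechefraofiro.
Apply vowel harmony: zechefraofiro → zechefraofuro.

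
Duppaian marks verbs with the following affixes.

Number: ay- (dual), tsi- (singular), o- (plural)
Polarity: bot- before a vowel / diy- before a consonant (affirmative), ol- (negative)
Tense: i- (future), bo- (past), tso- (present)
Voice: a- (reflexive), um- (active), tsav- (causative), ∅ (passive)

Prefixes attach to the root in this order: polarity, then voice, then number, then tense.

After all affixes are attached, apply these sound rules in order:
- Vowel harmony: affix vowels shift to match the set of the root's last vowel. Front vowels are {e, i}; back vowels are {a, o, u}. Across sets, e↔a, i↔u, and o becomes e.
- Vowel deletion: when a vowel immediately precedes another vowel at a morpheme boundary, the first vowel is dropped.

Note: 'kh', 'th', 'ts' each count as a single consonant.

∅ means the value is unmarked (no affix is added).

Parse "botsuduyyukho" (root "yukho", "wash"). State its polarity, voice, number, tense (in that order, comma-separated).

affirmative, passive, singular, past

Segment: bo-tsi-diy-yukho.
polarity: bot/diy- → affirmative.
voice: ∅ → passive.
number: tsi- → singular.
tense: bo- → past.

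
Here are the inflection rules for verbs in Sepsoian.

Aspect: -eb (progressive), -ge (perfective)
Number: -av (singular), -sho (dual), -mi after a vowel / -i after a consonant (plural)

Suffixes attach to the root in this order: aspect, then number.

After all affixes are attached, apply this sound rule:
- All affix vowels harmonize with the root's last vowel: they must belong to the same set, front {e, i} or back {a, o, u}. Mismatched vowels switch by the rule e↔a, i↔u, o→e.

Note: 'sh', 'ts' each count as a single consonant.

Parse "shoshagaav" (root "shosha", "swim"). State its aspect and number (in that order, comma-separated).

perfective, singular

Segment: shosha-ge-av.
aspect: -ge → perfective.
number: -av → singular.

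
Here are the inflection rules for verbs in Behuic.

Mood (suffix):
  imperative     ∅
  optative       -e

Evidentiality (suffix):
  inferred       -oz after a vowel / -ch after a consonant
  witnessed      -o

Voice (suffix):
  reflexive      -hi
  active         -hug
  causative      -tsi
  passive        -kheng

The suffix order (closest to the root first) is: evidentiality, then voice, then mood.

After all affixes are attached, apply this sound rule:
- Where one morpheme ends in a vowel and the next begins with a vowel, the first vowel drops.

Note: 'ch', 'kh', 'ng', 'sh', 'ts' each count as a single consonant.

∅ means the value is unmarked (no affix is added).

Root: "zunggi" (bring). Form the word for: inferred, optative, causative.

zunggoztse

Attach evidentiality inferred -oz (after vowel 'i') → zunggioz.
Attach voice causative -tsi → zunggioztsi.
Attach mood optative -e → zunggioztsie.
Apply vowel deletion: zunggioztsie → zunggoztse.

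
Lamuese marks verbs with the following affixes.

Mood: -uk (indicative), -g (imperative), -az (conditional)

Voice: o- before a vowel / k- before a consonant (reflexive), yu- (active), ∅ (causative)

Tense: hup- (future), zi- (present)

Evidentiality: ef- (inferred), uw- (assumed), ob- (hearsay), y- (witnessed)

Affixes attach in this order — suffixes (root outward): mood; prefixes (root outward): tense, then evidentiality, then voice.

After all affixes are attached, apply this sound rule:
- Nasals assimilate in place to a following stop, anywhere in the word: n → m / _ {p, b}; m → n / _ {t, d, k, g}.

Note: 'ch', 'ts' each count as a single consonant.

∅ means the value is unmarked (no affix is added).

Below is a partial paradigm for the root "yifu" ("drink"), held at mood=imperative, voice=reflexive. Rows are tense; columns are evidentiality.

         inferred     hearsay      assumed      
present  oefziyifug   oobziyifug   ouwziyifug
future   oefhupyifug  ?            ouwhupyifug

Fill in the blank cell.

Attach tense future hup- → hupyifu.
Attach mood imperative -g → hupyifug.
Attach evidentiality hearsay ob- → obhupyifug.
Attach voice reflexive o- (before vowel 'o') → oobhupyifug.
Nasal assimilation: no change.

oobhupyifug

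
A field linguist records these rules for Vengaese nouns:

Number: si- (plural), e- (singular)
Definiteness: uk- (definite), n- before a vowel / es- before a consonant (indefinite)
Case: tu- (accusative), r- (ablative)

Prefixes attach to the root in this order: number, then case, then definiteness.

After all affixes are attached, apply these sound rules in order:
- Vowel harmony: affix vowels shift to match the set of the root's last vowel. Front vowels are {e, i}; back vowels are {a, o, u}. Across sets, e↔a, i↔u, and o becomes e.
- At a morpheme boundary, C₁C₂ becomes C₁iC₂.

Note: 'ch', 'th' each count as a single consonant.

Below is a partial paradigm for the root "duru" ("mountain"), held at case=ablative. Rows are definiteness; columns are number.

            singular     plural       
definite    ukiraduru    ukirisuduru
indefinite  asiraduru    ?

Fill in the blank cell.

Attach number plural si- → siduru.
Attach case ablative r- → rsiduru.
Attach definiteness indefinite es- (before consonant 'r') → esrsiduru.
Apply vowel harmony: esrsiduru → asrsuduru.
Apply epenthesis: asrsuduru → asirisuduru.

asirisuduru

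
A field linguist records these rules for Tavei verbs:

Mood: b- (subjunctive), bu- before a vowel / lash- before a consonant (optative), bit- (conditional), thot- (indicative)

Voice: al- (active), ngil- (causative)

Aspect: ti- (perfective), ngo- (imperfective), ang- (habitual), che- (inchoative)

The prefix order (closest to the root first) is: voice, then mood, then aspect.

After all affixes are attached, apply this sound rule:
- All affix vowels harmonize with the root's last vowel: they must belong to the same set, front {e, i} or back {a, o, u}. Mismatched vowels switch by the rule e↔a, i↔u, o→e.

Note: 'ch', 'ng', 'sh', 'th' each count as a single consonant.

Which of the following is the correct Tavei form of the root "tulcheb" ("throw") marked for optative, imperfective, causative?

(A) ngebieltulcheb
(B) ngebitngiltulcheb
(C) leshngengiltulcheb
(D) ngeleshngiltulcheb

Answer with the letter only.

D

Attach voice causative ngil- → ngiltulcheb.
Attach mood optative lash- (before consonant 'ng') → lashngiltulcheb.
Attach aspect imperfective ngo- → ngolashngiltulcheb.
Apply vowel harmony: ngolashngiltulcheb → ngeleshngiltulcheb.
So the correct form is ngeleshngiltulcheb, option (D).
(A) ngebieltulcheb is wrong: it uses active instead of causative for voice.
(C) leshngengiltulcheb is wrong: it has the affixes in the wrong order.
(B) ngebitngiltulcheb is wrong: it uses conditional instead of optative for mood.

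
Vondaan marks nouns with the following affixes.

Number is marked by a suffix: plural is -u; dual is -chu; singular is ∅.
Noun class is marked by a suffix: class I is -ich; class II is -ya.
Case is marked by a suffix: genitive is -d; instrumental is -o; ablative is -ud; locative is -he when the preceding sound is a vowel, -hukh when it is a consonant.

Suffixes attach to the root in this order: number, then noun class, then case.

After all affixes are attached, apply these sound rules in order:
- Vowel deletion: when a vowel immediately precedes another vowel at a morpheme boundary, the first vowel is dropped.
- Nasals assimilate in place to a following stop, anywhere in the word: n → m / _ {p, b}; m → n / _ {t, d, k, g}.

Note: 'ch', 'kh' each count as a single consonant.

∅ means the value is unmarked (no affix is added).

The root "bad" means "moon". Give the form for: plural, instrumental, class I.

badicho

Attach number plural -u → badu.
Attach noun class class I -ich → baduich.
Attach case instrumental -o → baduicho.
Apply vowel deletion: baduicho → badicho.
Nasal assimilation: no change.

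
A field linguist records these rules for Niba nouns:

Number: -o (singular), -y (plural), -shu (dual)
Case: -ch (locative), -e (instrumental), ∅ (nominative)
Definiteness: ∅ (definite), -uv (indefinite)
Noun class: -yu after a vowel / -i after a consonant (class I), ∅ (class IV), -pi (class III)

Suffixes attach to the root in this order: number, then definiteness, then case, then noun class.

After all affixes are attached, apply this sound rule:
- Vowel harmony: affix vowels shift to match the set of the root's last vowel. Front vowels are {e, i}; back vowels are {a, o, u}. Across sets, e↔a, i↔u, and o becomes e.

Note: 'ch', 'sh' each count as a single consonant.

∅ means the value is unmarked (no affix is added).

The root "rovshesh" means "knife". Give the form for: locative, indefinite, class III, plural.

Attach number plural -y → rovsheshy.
Attach definiteness indefinite -uv → rovsheshyuv.
Attach case locative -ch → rovsheshyuvch.
Attach noun class class III -pi → rovsheshyuvchpi.
Apply vowel harmony: rovsheshyuvchpi → rovsheshyivchpi.

rovsheshyivchpi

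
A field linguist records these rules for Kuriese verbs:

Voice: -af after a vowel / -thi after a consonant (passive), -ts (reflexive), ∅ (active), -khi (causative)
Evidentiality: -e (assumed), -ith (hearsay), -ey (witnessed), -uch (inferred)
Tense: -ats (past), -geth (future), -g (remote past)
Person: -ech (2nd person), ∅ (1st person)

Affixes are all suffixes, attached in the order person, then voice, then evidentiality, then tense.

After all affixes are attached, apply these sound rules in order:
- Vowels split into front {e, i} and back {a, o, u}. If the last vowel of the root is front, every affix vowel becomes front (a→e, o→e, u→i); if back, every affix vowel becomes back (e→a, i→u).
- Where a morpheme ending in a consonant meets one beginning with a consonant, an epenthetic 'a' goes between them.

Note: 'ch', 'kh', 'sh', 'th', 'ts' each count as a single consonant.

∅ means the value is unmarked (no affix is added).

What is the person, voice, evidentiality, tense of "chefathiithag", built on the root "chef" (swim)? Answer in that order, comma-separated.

Segment: chef-thi-ith-g.
person: ∅ → 1st person.
voice: -af/thi → passive.
evidentiality: -ith → hearsay.
tense: -g → remote past.

1st person, passive, hearsay, remote past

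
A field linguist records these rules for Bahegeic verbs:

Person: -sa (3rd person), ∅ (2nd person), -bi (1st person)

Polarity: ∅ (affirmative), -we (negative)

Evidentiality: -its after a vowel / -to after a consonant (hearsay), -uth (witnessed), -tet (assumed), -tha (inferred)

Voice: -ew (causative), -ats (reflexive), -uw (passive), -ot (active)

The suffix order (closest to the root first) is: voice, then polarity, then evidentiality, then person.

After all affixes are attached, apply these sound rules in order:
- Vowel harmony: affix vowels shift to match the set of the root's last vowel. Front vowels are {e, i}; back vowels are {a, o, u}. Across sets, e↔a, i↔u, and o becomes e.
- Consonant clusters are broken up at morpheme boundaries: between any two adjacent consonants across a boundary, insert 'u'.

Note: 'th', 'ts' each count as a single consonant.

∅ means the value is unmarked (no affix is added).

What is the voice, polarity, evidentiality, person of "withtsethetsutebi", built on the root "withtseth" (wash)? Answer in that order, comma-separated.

Segment: withtseth-ats-to-bi.
voice: -ats → reflexive.
polarity: ∅ → affirmative.
evidentiality: -its/to → hearsay.
person: -bi → 1st person.

reflexive, affirmative, hearsay, 1st person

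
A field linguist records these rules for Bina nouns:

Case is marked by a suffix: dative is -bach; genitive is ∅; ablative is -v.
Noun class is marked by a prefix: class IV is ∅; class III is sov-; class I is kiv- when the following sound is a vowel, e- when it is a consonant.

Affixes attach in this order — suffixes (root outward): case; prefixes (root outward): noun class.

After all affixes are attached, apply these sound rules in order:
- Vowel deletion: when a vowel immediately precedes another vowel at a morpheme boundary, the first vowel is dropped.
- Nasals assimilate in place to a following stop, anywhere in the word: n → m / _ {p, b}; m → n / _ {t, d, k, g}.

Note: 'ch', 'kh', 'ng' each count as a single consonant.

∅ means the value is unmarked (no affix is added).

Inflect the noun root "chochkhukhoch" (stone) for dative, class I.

echochkhukhochbach

Attach noun class class I e- (before consonant 'ch') → echochkhukhoch.
Attach case dative -bach → echochkhukhochbach.
Vowel deletion: no change.
Nasal assimilation: no change.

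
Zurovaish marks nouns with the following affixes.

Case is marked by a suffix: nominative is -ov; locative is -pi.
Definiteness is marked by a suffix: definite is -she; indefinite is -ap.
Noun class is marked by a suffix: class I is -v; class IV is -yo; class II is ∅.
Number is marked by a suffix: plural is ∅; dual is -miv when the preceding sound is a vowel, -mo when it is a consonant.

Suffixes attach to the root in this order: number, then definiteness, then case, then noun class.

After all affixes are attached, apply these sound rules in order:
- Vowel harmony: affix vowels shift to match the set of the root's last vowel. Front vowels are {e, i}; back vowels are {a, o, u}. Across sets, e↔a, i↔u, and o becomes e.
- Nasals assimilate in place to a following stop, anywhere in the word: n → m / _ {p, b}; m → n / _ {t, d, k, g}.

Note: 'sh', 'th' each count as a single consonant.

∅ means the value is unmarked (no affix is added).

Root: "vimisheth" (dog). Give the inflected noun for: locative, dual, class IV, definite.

vimishethmeshepiye

Attach number dual -mo (after consonant 'th') → vimishethmo.
Attach definiteness definite -she → vimishethmoshe.
Attach case locative -pi → vimishethmoshepi.
Attach noun class class IV -yo → vimishethmoshepiyo.
Apply vowel harmony: vimishethmoshepiyo → vimishethmeshepiye.
Nasal assimilation: no change.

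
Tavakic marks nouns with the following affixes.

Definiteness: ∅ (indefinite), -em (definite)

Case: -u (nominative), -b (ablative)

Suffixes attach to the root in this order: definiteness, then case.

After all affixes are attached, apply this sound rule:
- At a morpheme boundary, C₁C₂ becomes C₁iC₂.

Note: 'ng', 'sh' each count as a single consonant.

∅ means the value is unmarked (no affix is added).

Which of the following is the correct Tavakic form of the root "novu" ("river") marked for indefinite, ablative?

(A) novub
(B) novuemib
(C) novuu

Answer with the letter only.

definiteness = indefinite: zero marking, form stays novu.
Attach case ablative -b → novub.
Epenthesis: no change.
So the correct form is novub, option (A).
(C) novuu is wrong: it uses nominative instead of ablative for case.
(B) novuemib is wrong: it uses definite instead of indefinite for definiteness.

A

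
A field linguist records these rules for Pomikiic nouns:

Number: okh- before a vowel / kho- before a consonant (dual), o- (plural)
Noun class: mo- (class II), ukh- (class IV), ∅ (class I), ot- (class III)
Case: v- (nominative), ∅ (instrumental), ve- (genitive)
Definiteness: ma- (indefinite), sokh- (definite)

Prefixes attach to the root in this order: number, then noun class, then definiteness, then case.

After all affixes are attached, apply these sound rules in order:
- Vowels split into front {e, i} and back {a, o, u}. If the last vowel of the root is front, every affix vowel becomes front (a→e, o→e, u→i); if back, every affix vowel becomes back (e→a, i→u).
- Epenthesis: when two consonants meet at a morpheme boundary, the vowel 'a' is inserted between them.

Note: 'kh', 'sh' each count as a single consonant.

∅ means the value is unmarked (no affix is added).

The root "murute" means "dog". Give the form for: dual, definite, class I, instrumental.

sekhakhemurute

Attach number dual kho- (before consonant 'm') → khomurute.
noun class = class I: zero marking, form stays khomurute.
Attach definiteness definite sokh- → sokhkhomurute.
case = instrumental: zero marking, form stays sokhkhomurute.
Apply vowel harmony: sokhkhomurute → sekhkhemurute.
Apply epenthesis: sekhkhemurute → sekhakhemurute.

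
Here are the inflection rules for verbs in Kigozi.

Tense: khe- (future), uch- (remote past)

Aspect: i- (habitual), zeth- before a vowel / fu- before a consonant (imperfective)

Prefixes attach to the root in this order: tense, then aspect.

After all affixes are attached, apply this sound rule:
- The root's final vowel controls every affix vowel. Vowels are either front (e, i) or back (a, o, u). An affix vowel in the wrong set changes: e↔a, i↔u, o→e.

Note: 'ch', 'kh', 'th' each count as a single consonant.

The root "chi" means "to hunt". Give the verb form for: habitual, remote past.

Attach tense remote past uch- → uchchi.
Attach aspect habitual i- → iuchchi.
Apply vowel harmony: iuchchi → iichchi.

iichchi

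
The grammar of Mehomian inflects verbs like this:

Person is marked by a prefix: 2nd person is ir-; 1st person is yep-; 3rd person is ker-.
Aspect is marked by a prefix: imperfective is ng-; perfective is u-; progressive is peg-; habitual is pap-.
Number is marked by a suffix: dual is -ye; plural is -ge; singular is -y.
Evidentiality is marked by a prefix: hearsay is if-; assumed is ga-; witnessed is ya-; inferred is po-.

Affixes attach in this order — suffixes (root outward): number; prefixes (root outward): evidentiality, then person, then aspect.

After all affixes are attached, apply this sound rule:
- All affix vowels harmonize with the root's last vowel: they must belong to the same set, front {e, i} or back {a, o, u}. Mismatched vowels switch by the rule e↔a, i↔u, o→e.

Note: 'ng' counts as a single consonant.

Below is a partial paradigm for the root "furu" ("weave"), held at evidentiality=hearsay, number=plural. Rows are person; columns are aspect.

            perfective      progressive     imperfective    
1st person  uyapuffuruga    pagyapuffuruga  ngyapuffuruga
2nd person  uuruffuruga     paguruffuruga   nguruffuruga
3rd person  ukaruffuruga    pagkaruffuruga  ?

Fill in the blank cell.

ngkaruffuruga

Attach evidentiality hearsay if- → iffuru.
Attach person 3rd person ker- → keriffuru.
Attach aspect imperfective ng- → ngkeriffuru.
Attach number plural -ge → ngkeriffuruge.
Apply vowel harmony: ngkeriffuruge → ngkaruffuruga.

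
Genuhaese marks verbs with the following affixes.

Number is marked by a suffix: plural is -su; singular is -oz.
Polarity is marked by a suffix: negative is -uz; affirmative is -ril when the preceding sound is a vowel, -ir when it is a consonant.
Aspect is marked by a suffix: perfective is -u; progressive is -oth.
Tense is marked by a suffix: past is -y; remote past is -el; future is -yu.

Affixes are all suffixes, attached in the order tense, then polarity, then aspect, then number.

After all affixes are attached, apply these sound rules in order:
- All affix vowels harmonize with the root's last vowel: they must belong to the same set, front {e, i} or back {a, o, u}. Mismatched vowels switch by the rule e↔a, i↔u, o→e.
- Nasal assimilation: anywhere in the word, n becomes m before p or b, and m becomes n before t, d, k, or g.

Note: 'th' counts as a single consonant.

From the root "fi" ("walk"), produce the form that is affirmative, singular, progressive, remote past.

fielirethez

Attach tense remote past -el → fiel.
Attach polarity affirmative -ir (after consonant 'l') → fielir.
Attach aspect progressive -oth → fieliroth.
Attach number singular -oz → fielirothoz.
Apply vowel harmony: fielirothoz → fielirethez.
Nasal assimilation: no change.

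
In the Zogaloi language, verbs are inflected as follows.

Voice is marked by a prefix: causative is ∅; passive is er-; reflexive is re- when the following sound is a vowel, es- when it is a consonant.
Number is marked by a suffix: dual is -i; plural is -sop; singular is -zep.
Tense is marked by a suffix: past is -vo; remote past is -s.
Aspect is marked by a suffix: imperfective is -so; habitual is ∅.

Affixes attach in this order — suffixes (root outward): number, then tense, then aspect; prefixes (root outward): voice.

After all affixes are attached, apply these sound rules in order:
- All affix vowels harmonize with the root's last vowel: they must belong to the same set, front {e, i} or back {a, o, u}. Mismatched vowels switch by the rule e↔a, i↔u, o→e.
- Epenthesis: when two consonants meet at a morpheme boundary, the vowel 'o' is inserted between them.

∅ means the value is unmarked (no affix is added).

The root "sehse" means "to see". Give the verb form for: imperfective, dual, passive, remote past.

Attach number dual -i → sehsei.
Attach tense remote past -s → sehseis.
Attach voice passive er- → ersehseis.
Attach aspect imperfective -so → ersehseisso.
Apply vowel harmony: ersehseisso → ersehseisse.
Apply epenthesis: ersehseisse → erosehseisose.

erosehseisose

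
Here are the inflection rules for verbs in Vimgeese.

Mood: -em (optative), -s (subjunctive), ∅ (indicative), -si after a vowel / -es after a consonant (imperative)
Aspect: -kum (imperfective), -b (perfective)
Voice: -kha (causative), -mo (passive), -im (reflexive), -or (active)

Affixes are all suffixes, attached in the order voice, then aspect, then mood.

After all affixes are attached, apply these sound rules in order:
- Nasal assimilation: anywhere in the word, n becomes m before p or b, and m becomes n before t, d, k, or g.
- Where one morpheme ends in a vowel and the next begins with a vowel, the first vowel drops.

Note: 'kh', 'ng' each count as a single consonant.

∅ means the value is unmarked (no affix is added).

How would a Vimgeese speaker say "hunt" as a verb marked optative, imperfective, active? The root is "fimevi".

Attach voice active -or → fimevior.
Attach aspect imperfective -kum → fimeviorkum.
Attach mood optative -em → fimeviorkumem.
Nasal assimilation: no change.
Apply vowel deletion: fimeviorkumem → fimevorkumem.

fimevorkumem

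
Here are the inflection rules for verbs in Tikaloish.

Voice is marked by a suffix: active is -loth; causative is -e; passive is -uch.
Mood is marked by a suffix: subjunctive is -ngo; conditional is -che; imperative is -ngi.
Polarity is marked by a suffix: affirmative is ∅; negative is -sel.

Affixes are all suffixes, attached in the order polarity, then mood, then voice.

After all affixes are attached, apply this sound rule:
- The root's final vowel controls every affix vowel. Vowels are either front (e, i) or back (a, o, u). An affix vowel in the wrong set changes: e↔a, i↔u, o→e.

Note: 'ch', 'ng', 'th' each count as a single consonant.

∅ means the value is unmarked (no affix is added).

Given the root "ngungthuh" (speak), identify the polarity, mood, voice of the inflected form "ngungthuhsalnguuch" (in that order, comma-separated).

negative, imperative, passive

Segment: ngungthuh-sel-ngi-uch.
polarity: -sel → negative.
mood: -ngi → imperative.
voice: -uch → passive.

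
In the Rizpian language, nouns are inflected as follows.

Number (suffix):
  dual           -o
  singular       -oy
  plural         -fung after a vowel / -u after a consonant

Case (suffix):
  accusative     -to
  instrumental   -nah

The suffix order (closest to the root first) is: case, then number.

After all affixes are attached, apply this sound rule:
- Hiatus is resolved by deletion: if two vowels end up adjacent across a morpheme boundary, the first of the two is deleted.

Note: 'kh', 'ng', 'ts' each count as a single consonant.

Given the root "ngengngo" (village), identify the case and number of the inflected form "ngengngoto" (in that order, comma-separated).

Segment: ngengngo-to-o.
case: -to → accusative.
number: -o → dual.

accusative, dual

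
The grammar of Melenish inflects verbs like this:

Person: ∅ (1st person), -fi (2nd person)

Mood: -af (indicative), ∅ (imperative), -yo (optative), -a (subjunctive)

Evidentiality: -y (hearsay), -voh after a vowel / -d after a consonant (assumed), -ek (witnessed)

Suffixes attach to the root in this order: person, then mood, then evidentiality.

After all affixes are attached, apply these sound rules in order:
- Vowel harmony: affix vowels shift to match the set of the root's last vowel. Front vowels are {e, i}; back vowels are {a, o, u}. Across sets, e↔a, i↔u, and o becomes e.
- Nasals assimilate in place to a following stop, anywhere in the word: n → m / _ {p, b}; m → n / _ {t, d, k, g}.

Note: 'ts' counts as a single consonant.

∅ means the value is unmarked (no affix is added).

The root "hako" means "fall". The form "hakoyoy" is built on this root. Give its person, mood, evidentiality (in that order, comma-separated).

1st person, optative, hearsay

Segment: hako-yo-y.
person: ∅ → 1st person.
mood: -yo → optative.
evidentiality: -y → hearsay.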